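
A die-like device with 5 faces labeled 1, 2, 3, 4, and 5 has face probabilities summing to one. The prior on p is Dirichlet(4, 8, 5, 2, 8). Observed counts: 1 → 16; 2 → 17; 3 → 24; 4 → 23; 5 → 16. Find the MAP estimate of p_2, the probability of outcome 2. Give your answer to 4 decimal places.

MAP estimate: 0.2034

The posterior is Dirichlet(αᵢ + nᵢ) = Dirichlet(20, 25, 29, 25, 24).
For a Dirichlet(a₁,…,a_K) with all aᵢ > 1, the mode has j-th component (aⱼ − 1)/(Σaᵢ − K).
Here Σaᵢ = 123 and K = 5, so p_2 = (25 − 1)/(123 − 5) = 24/118 ≈ 0.2034.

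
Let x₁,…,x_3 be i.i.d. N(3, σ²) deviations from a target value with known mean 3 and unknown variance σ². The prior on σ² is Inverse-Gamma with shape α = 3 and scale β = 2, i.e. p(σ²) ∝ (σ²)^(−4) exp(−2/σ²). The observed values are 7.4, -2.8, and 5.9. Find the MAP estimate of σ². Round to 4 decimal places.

σ̂²_MAP = 5.9464

Sum of squared deviations about the known mean: SS = (7.4−3)² + (-2.8−3)² + (5.9−3)² = 61.41.
The Normal likelihood contributes (σ²)^(−n/2) exp(−SS/(2σ²)), so the posterior is Inverse-Gamma(α + n/2, β + SS/2) = Inverse-Gamma(4.5, 32.705).
The mode of Inverse-Gamma(a, b) is b/(a+1) = 32.705/5.5 ≈ 5.9464.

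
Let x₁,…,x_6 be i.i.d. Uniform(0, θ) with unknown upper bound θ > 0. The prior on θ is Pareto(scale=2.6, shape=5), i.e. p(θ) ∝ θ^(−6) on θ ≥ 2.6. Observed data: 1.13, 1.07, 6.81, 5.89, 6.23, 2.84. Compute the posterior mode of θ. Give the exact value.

The Uniform(0, θ) likelihood is θ^(−n) for θ ≥ max(xᵢ), zero otherwise. Here max(xᵢ) = 6.81.
Posterior ∝ θ^(−6) · θ^(−6) = θ^(−12) on θ ≥ max(2.6, 6.81) = 6.81.
This density is strictly decreasing in θ, so the posterior mode lies at the lower boundary of the support.

θ̂_MAP = 6.81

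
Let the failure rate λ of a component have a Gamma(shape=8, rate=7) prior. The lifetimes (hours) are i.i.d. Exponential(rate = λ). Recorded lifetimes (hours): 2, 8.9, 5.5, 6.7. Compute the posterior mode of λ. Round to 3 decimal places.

λ̂_MAP = 0.365

The Exponential(rate=λ) likelihood is ∝ λ^n e^(−λΣtᵢ). Here n = 4 and Σtᵢ = 2 + 8.9 + 5.5 + 6.7 = 23.1.
Posterior ∝ λ^7e^(−7λ) · λ^4e^(−23.1λ) = λ^11e^(−30.1λ), i.e. Gamma(12, 30.1).
Mode = (a−1)/b = 11/30.1 ≈ 0.365.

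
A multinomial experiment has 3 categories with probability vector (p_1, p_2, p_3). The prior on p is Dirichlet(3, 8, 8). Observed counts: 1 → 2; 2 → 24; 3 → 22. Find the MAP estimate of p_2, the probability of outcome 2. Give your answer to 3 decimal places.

The posterior is Dirichlet(αᵢ + nᵢ) = Dirichlet(5, 32, 30).
For a Dirichlet(a₁,…,a_K) with all aᵢ > 1, the mode has j-th component (aⱼ − 1)/(Σaᵢ − K).
Here Σaᵢ = 67 and K = 3, so p_2 = (32 − 1)/(67 − 3) = 31/64 ≈ 0.484.

MAP estimate: 0.484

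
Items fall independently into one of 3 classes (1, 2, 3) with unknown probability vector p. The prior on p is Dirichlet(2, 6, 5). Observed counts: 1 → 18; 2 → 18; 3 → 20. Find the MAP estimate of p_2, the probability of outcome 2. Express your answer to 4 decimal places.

The posterior is Dirichlet(αᵢ + nᵢ) = Dirichlet(20, 24, 25).
For a Dirichlet(a₁,…,a_K) with all aᵢ > 1, the mode has j-th component (aⱼ − 1)/(Σaᵢ − K).
Here Σaᵢ = 69 and K = 3, so p_2 = (24 − 1)/(69 − 3) = 23/66 ≈ 0.3485.

MAP estimate: 0.3485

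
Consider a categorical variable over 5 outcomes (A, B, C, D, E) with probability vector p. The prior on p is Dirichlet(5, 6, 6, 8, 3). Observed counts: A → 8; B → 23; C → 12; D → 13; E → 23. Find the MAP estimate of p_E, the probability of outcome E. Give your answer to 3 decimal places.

MAP estimate of p_E = 0.245

The posterior is Dirichlet(αᵢ + nᵢ) = Dirichlet(13, 29, 18, 21, 26).
For a Dirichlet(a₁,…,a_K) with all aᵢ > 1, the mode has j-th component (aⱼ − 1)/(Σaᵢ − K).
Here Σaᵢ = 107 and K = 5, so p_E = (26 − 1)/(107 − 5) = 25/102 ≈ 0.245.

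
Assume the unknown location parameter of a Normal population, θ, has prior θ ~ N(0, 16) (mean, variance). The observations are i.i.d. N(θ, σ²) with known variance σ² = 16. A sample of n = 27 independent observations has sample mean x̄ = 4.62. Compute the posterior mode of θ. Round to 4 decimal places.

n = 27, x̄ = 4.62.
For a Normal prior and Normal likelihood with known variance, the posterior is Normal; its mode equals its mean, the precision-weighted average.
Prior precision 1/σ₀² = 1/16 = 0.0625; data precision n/σ² = 27/16 = 1.6875.
θ̂ = (0.0625·0 + 1.6875·4.62) / (0.0625 + 1.6875) = 7.79625/1.75 = 4.4550.

θ̂_MAP = 4.4550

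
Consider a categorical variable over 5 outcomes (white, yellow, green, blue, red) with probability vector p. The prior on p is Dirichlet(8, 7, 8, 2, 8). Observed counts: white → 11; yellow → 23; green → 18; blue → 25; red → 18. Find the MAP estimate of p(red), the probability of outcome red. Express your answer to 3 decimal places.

The posterior is Dirichlet(αᵢ + nᵢ) = Dirichlet(19, 30, 26, 27, 26).
For a Dirichlet(a₁,…,a_K) with all aᵢ > 1, the mode has j-th component (aⱼ − 1)/(Σaᵢ − K).
Here Σaᵢ = 128 and K = 5, so p(red) = (26 − 1)/(128 − 5) = 25/123 ≈ 0.203.

MAP estimate of p(red) = 0.203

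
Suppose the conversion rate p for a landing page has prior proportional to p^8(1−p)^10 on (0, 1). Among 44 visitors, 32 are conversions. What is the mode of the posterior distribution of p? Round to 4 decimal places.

The prior density ∝ p^8(1−p)^10 is the kernel of Beta(9, 11).
Data: 32 successes in 44 trials. The binomial likelihood contributes p^32(1−p)^12, so the posterior is Beta(9+32, 11+12) = Beta(41, 23).
For Beta(a, b) with a, b > 1 the mode is (a−1)/(a+b−2) = 40/62 ≈ 0.6452.

p̂_MAP = 0.6452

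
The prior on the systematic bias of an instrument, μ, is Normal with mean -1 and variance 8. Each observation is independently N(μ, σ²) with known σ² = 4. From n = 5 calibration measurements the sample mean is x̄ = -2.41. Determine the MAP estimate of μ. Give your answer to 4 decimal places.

μ̂_MAP = -2.2818

n = 5, x̄ = -2.41.
For a Normal prior and Normal likelihood with known variance, the posterior is Normal; its mode equals its mean, the precision-weighted average.
Prior precision 1/σ₀² = 1/8 = 0.125; data precision n/σ² = 5/4 = 1.25.
μ̂ = (0.125·(-1) + 1.25·(-2.41)) / (0.125 + 1.25) = (-3.1375)/1.375 = -251/110 ≈ -2.2818.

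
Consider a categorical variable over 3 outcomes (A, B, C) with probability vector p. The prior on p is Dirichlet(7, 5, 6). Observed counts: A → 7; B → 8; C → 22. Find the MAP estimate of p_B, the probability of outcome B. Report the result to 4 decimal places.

MAP estimate of p_B = 0.2308

The posterior is Dirichlet(αᵢ + nᵢ) = Dirichlet(14, 13, 28).
For a Dirichlet(a₁,…,a_K) with all aᵢ > 1, the mode has j-th component (aⱼ − 1)/(Σaᵢ − K).
Here Σaᵢ = 55 and K = 3, so p_B = (13 − 1)/(55 − 3) = 12/52 ≈ 0.2308.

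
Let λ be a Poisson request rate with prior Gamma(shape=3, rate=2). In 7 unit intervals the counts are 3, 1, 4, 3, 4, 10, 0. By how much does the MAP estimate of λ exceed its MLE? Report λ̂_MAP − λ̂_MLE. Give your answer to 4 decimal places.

MAP − MLE = -0.5714

Σxᵢ = 25. Posterior is Gamma(28, 9); MAP = (28−1)/9 = 27/9 ≈ 3.00000.
MLE = x̄ = 25/7 ≈ 3.57143.
Difference = 27/9 − 25/7 = -4/7 ≈ -0.5714.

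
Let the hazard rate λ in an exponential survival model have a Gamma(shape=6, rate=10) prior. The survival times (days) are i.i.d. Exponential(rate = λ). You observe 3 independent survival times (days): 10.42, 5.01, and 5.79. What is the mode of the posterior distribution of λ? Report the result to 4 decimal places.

λ̂_MAP = 0.2562

The Exponential(rate=λ) likelihood is ∝ λ^n e^(−λΣtᵢ). Here n = 3 and Σtᵢ = 10.42 + 5.01 + 5.79 = 21.22.
Posterior ∝ λ^5e^(−10λ) · λ^3e^(−21.22λ) = λ^8e^(−31.22λ), i.e. Gamma(9, 31.22).
Mode = (a−1)/b = 8/31.22 ≈ 0.2562.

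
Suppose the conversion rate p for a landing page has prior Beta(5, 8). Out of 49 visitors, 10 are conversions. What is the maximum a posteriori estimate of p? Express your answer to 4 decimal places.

p̂_MAP = 0.2333

Prior: Beta(5, 8).
Data: 10 successes in 49 trials. The binomial likelihood contributes p^10(1−p)^39, so the posterior is Beta(5+10, 8+39) = Beta(15, 47).
For Beta(a, b) with a, b > 1 the mode is (a−1)/(a+b−2) = 14/60 ≈ 0.2333.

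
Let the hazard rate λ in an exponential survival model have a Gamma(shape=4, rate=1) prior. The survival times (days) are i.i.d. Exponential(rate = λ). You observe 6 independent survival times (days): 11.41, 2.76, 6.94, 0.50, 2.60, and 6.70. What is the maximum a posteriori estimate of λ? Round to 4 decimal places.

λ̂_MAP = 0.2820

The Exponential(rate=λ) likelihood is ∝ λ^n e^(−λΣtᵢ). Here n = 6 and Σtᵢ = 11.41 + 2.76 + 6.94 + 0.50 + 2.60 + 6.70 = 30.91.
Posterior ∝ λ^3e^(−1λ) · λ^6e^(−30.91λ) = λ^9e^(−31.91λ), i.e. Gamma(10, 31.91).
Mode = (a−1)/b = 9/31.91 ≈ 0.2820.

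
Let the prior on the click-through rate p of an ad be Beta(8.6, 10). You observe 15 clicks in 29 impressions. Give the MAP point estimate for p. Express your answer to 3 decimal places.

Prior: Beta(8.6, 10).
Data: 15 successes in 29 trials. The binomial likelihood contributes p^15(1−p)^14, so the posterior is Beta(8.6+15, 10+14) = Beta(23.6, 24).
For Beta(a, b) with a, b > 1 the mode is (a−1)/(a+b−2) = 22.6/45.6 ≈ 0.496.

p̂_MAP = 0.496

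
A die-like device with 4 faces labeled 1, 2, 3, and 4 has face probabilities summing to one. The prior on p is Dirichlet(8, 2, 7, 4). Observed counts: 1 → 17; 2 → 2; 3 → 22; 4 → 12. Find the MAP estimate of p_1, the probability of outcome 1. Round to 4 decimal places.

MAP estimate: 0.3429

The posterior is Dirichlet(αᵢ + nᵢ) = Dirichlet(25, 4, 29, 16).
For a Dirichlet(a₁,…,a_K) with all aᵢ > 1, the mode has j-th component (aⱼ − 1)/(Σaᵢ − K).
Here Σaᵢ = 74 and K = 4, so p_1 = (25 − 1)/(74 − 4) = 24/70 ≈ 0.3429.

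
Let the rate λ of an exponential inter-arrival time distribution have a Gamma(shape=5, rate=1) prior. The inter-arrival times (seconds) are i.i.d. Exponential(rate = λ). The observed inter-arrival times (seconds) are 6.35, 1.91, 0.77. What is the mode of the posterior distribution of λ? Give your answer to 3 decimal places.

The Exponential(rate=λ) likelihood is ∝ λ^n e^(−λΣtᵢ). Here n = 3 and Σtᵢ = 6.35 + 1.91 + 0.77 = 9.03.
Posterior ∝ λ^4e^(−1λ) · λ^3e^(−9.03λ) = λ^7e^(−10.03λ), i.e. Gamma(8, 10.03).
Mode = (a−1)/b = 7/10.03 ≈ 0.698.

λ̂_MAP = 0.698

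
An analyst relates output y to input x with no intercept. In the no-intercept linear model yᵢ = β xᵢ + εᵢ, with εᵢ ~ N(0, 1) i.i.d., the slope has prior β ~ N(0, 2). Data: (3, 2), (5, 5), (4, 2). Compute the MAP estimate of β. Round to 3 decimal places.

β̂_MAP = 0.772

log p(β | y) = −Σ(yᵢ − βxᵢ)²/(2·1) − β²/(2·2) + const.
Setting the derivative to zero: Σxᵢ(yᵢ − βxᵢ)/1 − β/2 = 0, so β = Σxᵢyᵢ / (Σxᵢ² + σ²/τ²).
Σxᵢyᵢ = 3·2 + 5·5 + 4·2 = 39; Σxᵢ² = 50; σ²/τ² = 0.5.
β̂_MAP = 39 / (50 + 0.5) = 39/50.5 ≈ 0.772.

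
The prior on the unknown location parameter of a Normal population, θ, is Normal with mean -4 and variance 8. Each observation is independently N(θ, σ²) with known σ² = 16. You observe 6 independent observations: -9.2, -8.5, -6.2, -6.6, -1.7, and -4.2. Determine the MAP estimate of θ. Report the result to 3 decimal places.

θ̂_MAP = -5.550

n = 6; x̄ = ((-9.2) + (-8.5) + (-6.2) + (-6.6) + (-1.7) + (-4.2))/6 = -36.4/6 = -91/15 ≈ -6.0667.
For a Normal prior and Normal likelihood with known variance, the posterior is Normal; its mode equals its mean, the precision-weighted average.
Prior precision 1/σ₀² = 1/8 = 0.125; data precision n/σ² = 6/16 = 0.375.
θ̂ = (0.125·(-4) + 0.375·(-91/15)) / (0.125 + 0.375) = (-2.775)/0.5 = -5.550.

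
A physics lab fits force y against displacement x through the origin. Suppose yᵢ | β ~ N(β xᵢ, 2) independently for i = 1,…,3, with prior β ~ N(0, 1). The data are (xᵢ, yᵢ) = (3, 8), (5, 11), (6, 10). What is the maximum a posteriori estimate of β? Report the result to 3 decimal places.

log p(β | y) = −Σ(yᵢ − βxᵢ)²/(2·2) − β²/(2·1) + const.
Setting the derivative to zero: Σxᵢ(yᵢ − βxᵢ)/2 − β/1 = 0, so β = Σxᵢyᵢ / (Σxᵢ² + σ²/τ²).
Σxᵢyᵢ = 3·8 + 5·11 + 6·10 = 139; Σxᵢ² = 70; σ²/τ² = 2.
β̂_MAP = 139 / (70 + 2) = 139/72 ≈ 1.931.

β̂_MAP = 1.931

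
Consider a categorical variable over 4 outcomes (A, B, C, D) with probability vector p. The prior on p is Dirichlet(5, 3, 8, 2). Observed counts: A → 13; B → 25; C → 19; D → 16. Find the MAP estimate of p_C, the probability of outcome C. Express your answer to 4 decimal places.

MAP estimate of p_C = 0.2989

The posterior is Dirichlet(αᵢ + nᵢ) = Dirichlet(18, 28, 27, 18).
For a Dirichlet(a₁,…,a_K) with all aᵢ > 1, the mode has j-th component (aⱼ − 1)/(Σaᵢ − K).
Here Σaᵢ = 91 and K = 4, so p_C = (27 − 1)/(91 − 4) = 26/87 ≈ 0.2989.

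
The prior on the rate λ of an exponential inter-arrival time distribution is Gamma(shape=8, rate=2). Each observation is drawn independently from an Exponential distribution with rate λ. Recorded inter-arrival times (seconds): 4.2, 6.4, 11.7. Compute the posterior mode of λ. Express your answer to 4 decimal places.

λ̂_MAP = 0.4115

The Exponential(rate=λ) likelihood is ∝ λ^n e^(−λΣtᵢ). Here n = 3 and Σtᵢ = 4.2 + 6.4 + 11.7 = 22.3.
Posterior ∝ λ^7e^(−2λ) · λ^3e^(−22.3λ) = λ^10e^(−24.3λ), i.e. Gamma(11, 24.3).
Mode = (a−1)/b = 10/24.3 ≈ 0.4115.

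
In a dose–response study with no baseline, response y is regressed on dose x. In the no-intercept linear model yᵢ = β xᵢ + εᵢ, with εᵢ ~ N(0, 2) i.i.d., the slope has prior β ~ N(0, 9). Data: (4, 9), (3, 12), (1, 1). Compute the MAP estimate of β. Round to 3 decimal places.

log p(β | y) = −Σ(yᵢ − βxᵢ)²/(2·2) − β²/(2·9) + const.
Setting the derivative to zero: Σxᵢ(yᵢ − βxᵢ)/2 − β/9 = 0, so β = Σxᵢyᵢ / (Σxᵢ² + σ²/τ²).
Σxᵢyᵢ = 4·9 + 3·12 + 1·1 = 73; Σxᵢ² = 26; σ²/τ² = 2/9.
β̂_MAP = 73 / (26 + 2/9) = 73/(236/9) = 657/236 ≈ 2.784.

β̂_MAP = 2.784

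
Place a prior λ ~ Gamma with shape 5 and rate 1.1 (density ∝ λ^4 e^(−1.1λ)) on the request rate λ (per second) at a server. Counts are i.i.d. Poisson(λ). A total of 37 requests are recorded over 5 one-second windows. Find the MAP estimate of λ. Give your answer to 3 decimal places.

λ̂_MAP = 6.721

Σxᵢ = 37, n = 5.
Posterior ∝ λ^4e^(−1.1λ) · λ^37e^(−5λ) = λ^41e^(−6.1λ), i.e. Gamma(shape=42, rate=6.1).
The mode of a Gamma(a, b) with a ≥ 1 (shape–rate) is (a−1)/b = 41/6.1 ≈ 6.721.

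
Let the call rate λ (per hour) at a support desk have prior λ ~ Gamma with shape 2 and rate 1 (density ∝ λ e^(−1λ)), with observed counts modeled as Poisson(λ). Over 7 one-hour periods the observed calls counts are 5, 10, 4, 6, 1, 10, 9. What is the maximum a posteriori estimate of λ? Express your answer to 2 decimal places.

Σxᵢ = 5+10+4+6+1+10+9 = 45, with n = 7.
Posterior ∝ λe^(−1λ) · λ^45e^(−7λ) = λ^46e^(−8λ), i.e. Gamma(shape=47, rate=8).
The mode of a Gamma(a, b) with a ≥ 1 (shape–rate) is (a−1)/b = 46/8 ≈ 5.75.

λ̂_MAP = 5.75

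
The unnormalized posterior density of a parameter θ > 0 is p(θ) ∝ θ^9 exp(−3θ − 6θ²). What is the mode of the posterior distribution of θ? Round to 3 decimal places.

ℓ'(θ) = 9/θ − 3 − 12θ. Setting this to zero and multiplying by θ: 12θ² + 3θ − 9 = 0.
θ = (−3 + √(3² + 4·12·9)) / (2·12) = (−3 + √441) / 24 = (−3 + 21)/24 = 3/4.
ℓ''(θ) = −9/θ² − 12 < 0, confirming a maximum.

θ̂_MAP = 0.750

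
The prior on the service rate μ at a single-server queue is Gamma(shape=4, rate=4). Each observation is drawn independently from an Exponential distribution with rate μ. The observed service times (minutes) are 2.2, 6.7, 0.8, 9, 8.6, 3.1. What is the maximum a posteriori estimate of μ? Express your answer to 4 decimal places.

The Exponential(rate=μ) likelihood is ∝ μ^n e^(−μΣtᵢ). Here n = 6 and Σtᵢ = 2.2 + 6.7 + 0.8 + 9 + 8.6 + 3.1 = 30.4.
Posterior ∝ μ^3e^(−4μ) · μ^6e^(−30.4μ) = μ^9e^(−34.4μ), i.e. Gamma(10, 34.4).
Mode = (a−1)/b = 9/34.4 ≈ 0.2616.

μ̂_MAP = 0.2616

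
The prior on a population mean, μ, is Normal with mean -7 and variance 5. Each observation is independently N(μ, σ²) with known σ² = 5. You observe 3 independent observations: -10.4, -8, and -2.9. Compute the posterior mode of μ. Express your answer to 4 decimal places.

μ̂_MAP = -7.0750

n = 3; x̄ = ((-10.4) + (-8) + (-2.9))/3 = -21.3/3 = -7.1.
For a Normal prior and Normal likelihood with known variance, the posterior is Normal; its mode equals its mean, the precision-weighted average.
Prior precision 1/σ₀² = 1/5 = 0.2; data precision n/σ² = 3/5 = 0.6.
μ̂ = (0.2·(-7) + 0.6·(-7.1)) / (0.2 + 0.6) = (-5.66)/0.8 = -7.0750.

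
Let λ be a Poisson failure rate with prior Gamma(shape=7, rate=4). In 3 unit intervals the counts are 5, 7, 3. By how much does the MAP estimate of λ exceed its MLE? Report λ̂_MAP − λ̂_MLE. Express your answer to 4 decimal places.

MAP − MLE = -2.0000

Σxᵢ = 15. Posterior is Gamma(22, 7); MAP = (22−1)/7 = 21/7 ≈ 3.00000.
MLE = x̄ = 15/3 ≈ 5.00000.
Difference = 21/7 − 15/3 = -2 ≈ -2.0000.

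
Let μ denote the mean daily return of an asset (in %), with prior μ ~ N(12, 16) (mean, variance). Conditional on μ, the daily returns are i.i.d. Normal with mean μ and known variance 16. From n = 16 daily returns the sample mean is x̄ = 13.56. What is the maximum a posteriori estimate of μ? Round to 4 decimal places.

μ̂_MAP = 13.4682

n = 16, x̄ = 13.56.
For a Normal prior and Normal likelihood with known variance, the posterior is Normal; its mode equals its mean, the precision-weighted average.
Prior precision 1/σ₀² = 1/16 = 0.0625; data precision n/σ² = 16/16 = 1.
μ̂ = (0.0625·12 + 1·13.56) / (0.0625 + 1) = 14.31/1.0625 = 5724/425 ≈ 13.4682.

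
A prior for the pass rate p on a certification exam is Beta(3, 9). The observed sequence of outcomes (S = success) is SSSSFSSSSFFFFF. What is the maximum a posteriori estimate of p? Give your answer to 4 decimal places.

Prior: Beta(3, 9).
Data: 8 successes in 14 trials (from the sequence). The binomial likelihood contributes p^8(1−p)^6, so the posterior is Beta(3+8, 9+6) = Beta(11, 15).
For Beta(a, b) with a, b > 1 the mode is (a−1)/(a+b−2) = 10/24 ≈ 0.4167.

p̂_MAP = 0.4167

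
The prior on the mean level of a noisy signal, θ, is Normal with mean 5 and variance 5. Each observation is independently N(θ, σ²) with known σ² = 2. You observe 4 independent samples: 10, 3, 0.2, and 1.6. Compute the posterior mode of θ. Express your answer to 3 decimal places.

n = 4; x̄ = (10 + 3 + 0.2 + 1.6)/4 = 14.8/4 = 3.7.
For a Normal prior and Normal likelihood with known variance, the posterior is Normal; its mode equals its mean, the precision-weighted average.
Prior precision 1/σ₀² = 1/5 = 0.2; data precision n/σ² = 4/2 = 2.
θ̂ = (0.2·5 + 2·3.7) / (0.2 + 2) = 8.4/2.2 = 42/11 ≈ 3.818.

θ̂_MAP = 3.818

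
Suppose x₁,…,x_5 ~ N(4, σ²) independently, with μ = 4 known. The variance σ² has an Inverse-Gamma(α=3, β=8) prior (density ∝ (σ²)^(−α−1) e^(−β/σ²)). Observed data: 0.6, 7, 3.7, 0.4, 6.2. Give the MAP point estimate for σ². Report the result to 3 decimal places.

Sum of squared deviations about the known mean: SS = (0.6−4)² + (7−4)² + (3.7−4)² + (0.4−4)² + (6.2−4)² = 38.45.
The Normal likelihood contributes (σ²)^(−n/2) exp(−SS/(2σ²)), so the posterior is Inverse-Gamma(α + n/2, β + SS/2) = Inverse-Gamma(5.5, 27.225).
The mode of Inverse-Gamma(a, b) is b/(a+1) = 27.225/6.5 ≈ 4.188.

σ̂²_MAP = 4.188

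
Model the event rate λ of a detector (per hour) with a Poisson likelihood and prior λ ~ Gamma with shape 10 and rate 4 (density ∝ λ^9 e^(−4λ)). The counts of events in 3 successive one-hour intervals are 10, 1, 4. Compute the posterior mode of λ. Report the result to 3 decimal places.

λ̂_MAP = 3.429

Σxᵢ = 10+1+4 = 15, with n = 3.
Posterior ∝ λ^9e^(−4λ) · λ^15e^(−3λ) = λ^24e^(−7λ), i.e. Gamma(shape=25, rate=7).
The mode of a Gamma(a, b) with a ≥ 1 (shape–rate) is (a−1)/b = 24/7 ≈ 3.429.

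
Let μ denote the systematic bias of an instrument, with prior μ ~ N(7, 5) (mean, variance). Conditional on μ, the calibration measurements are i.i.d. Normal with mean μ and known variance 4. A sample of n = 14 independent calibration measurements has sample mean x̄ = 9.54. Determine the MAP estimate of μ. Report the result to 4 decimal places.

μ̂_MAP = 9.4027

n = 14, x̄ = 9.54.
For a Normal prior and Normal likelihood with known variance, the posterior is Normal; its mode equals its mean, the precision-weighted average.
Prior precision 1/σ₀² = 1/5 = 0.2; data precision n/σ² = 14/4 = 3.5.
μ̂ = (0.2·7 + 3.5·9.54) / (0.2 + 3.5) = 34.79/3.7 = 3479/370 ≈ 9.4027.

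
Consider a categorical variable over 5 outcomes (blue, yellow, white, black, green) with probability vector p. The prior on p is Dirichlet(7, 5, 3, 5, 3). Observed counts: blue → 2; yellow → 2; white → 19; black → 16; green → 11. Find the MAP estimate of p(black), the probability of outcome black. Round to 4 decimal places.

The posterior is Dirichlet(αᵢ + nᵢ) = Dirichlet(9, 7, 22, 21, 14).
For a Dirichlet(a₁,…,a_K) with all aᵢ > 1, the mode has j-th component (aⱼ − 1)/(Σaᵢ − K).
Here Σaᵢ = 73 and K = 5, so p(black) = (21 − 1)/(73 − 5) = 20/68 ≈ 0.2941.

MAP estimate of p(black) = 0.2941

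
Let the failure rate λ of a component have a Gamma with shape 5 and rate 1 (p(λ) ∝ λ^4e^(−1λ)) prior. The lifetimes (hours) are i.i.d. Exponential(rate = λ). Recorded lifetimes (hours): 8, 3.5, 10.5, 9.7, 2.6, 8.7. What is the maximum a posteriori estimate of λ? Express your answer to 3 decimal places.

λ̂_MAP = 0.227

The Exponential(rate=λ) likelihood is ∝ λ^n e^(−λΣtᵢ). Here n = 6 and Σtᵢ = 8 + 3.5 + 10.5 + 9.7 + 2.6 + 8.7 = 43.
Posterior ∝ λ^4e^(−1λ) · λ^6e^(−43λ) = λ^10e^(−44λ), i.e. Gamma(11, 44).
Mode = (a−1)/b = 10/44 ≈ 0.227.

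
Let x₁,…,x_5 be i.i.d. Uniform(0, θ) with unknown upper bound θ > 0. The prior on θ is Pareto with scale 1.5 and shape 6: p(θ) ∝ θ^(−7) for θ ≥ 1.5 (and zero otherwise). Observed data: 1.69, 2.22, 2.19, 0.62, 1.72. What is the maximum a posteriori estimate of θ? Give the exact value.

θ̂_MAP = 2.22

The Uniform(0, θ) likelihood is θ^(−n) for θ ≥ max(xᵢ), zero otherwise. Here max(xᵢ) = 2.22.
Posterior ∝ θ^(−7) · θ^(−5) = θ^(−12) on θ ≥ max(1.5, 2.22) = 2.22.
This density is strictly decreasing in θ, so the posterior mode lies at the lower boundary of the support.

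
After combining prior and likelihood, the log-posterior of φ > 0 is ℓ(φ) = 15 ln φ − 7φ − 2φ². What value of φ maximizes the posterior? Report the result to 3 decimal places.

φ̂_MAP = 1.250

ℓ'(φ) = 15/φ − 7 − 4φ. Setting this to zero and multiplying by φ: 4φ² + 7φ − 15 = 0.
φ = (−7 + √(7² + 4·4·15)) / (2·4) = (−7 + √289) / 8 = (−7 + 17)/8 = 5/4.
ℓ''(φ) = −15/φ² − 4 < 0, confirming a maximum.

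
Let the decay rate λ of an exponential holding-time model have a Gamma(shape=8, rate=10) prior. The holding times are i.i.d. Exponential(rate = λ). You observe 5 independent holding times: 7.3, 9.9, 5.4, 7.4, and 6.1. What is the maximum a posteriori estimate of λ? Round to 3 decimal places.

The Exponential(rate=λ) likelihood is ∝ λ^n e^(−λΣtᵢ). Here n = 5 and Σtᵢ = 7.3 + 9.9 + 5.4 + 7.4 + 6.1 = 36.1.
Posterior ∝ λ^7e^(−10λ) · λ^5e^(−36.1λ) = λ^12e^(−46.1λ), i.e. Gamma(13, 46.1).
Mode = (a−1)/b = 12/46.1 ≈ 0.260.

λ̂_MAP = 0.260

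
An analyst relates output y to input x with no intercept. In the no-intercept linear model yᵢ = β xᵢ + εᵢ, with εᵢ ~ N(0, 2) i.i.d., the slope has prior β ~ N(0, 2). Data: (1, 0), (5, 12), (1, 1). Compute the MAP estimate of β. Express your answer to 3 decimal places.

β̂_MAP = 2.179

log p(β | y) = −Σ(yᵢ − βxᵢ)²/(2·2) − β²/(2·2) + const.
Setting the derivative to zero: Σxᵢ(yᵢ − βxᵢ)/2 − β/2 = 0, so β = Σxᵢyᵢ / (Σxᵢ² + σ²/τ²).
Σxᵢyᵢ = 1·0 + 5·12 + 1·1 = 61; Σxᵢ² = 27; σ²/τ² = 1.
β̂_MAP = 61 / (27 + 1) = 61/28 ≈ 2.179.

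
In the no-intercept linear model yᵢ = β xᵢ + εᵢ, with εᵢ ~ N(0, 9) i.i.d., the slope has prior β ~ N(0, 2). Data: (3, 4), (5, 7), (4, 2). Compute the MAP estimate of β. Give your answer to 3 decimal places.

log p(β | y) = −Σ(yᵢ − βxᵢ)²/(2·9) − β²/(2·2) + const.
Setting the derivative to zero: Σxᵢ(yᵢ − βxᵢ)/9 − β/2 = 0, so β = Σxᵢyᵢ / (Σxᵢ² + σ²/τ²).
Σxᵢyᵢ = 3·4 + 5·7 + 4·2 = 55; Σxᵢ² = 50; σ²/τ² = 4.5.
β̂_MAP = 55 / (50 + 4.5) = 55/54.5 ≈ 1.009.

β̂_MAP = 1.009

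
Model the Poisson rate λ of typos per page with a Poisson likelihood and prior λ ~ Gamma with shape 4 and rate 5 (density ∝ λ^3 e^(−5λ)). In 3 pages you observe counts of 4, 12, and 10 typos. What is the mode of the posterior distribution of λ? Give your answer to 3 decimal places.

λ̂_MAP = 3.625

Σxᵢ = 4+12+10 = 26, with n = 3.
Posterior ∝ λ^3e^(−5λ) · λ^26e^(−3λ) = λ^29e^(−8λ), i.e. Gamma(shape=30, rate=8).
The mode of a Gamma(a, b) with a ≥ 1 (shape–rate) is (a−1)/b = 29/8 ≈ 3.625.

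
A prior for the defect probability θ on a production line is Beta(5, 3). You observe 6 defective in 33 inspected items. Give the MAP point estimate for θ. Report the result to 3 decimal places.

Prior: Beta(5, 3).
Data: 6 successes in 33 trials. The binomial likelihood contributes θ^6(1−θ)^27, so the posterior is Beta(5+6, 3+27) = Beta(11, 30).
For Beta(a, b) with a, b > 1 the mode is (a−1)/(a+b−2) = 10/39 ≈ 0.256.

θ̂_MAP = 0.256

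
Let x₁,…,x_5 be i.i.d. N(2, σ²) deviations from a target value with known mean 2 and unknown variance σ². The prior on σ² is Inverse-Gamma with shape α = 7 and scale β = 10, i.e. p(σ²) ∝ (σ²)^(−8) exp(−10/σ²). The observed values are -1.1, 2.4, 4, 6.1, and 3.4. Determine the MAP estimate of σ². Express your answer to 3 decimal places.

σ̂²_MAP = 2.502

Sum of squared deviations about the known mean: SS = (-1.1−2)² + (2.4−2)² + (4−2)² + (6.1−2)² + (3.4−2)² = 32.54.
The Normal likelihood contributes (σ²)^(−n/2) exp(−SS/(2σ²)), so the posterior is Inverse-Gamma(α + n/2, β + SS/2) = Inverse-Gamma(9.5, 26.27).
The mode of Inverse-Gamma(a, b) is b/(a+1) = 26.27/10.5 ≈ 2.502.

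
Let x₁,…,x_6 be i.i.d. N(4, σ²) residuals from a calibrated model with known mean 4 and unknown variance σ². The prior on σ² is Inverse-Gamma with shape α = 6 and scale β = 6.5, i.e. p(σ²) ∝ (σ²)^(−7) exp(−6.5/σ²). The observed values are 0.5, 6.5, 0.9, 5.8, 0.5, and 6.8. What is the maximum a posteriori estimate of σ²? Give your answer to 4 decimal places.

Sum of squared deviations about the known mean: SS = (0.5−4)² + (6.5−4)² + (0.9−4)² + (5.8−4)² + (0.5−4)² + (6.8−4)² = 51.44.
The Normal likelihood contributes (σ²)^(−n/2) exp(−SS/(2σ²)), so the posterior is Inverse-Gamma(α + n/2, β + SS/2) = Inverse-Gamma(9, 32.22).
The mode of Inverse-Gamma(a, b) is b/(a+1) = 32.22/10 ≈ 3.2220.

σ̂²_MAP = 3.2220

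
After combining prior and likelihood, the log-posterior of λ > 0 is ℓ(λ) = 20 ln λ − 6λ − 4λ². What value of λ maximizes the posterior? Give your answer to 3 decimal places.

ℓ'(λ) = 20/λ − 6 − 8λ. Setting this to zero and multiplying by λ: 8λ² + 6λ − 20 = 0.
λ = (−6 + √(6² + 4·8·20)) / (2·8) = (−6 + √676) / 16 = (−6 + 26)/16 = 5/4.
ℓ''(λ) = −20/λ² − 8 < 0, confirming a maximum.

λ̂_MAP = 1.250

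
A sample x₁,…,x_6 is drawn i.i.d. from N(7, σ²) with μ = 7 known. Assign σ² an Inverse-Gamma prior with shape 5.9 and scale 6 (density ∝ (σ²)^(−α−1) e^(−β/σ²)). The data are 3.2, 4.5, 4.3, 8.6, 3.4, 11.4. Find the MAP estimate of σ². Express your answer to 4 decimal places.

σ̂²_MAP = 3.7808

Sum of squared deviations about the known mean: SS = (3.2−7)² + (4.5−7)² + (4.3−7)² + (8.6−7)² + (3.4−7)² + (11.4−7)² = 62.86.
The Normal likelihood contributes (σ²)^(−n/2) exp(−SS/(2σ²)), so the posterior is Inverse-Gamma(α + n/2, β + SS/2) = Inverse-Gamma(8.9, 37.43).
The mode of Inverse-Gamma(a, b) is b/(a+1) = 37.43/9.9 ≈ 3.7808.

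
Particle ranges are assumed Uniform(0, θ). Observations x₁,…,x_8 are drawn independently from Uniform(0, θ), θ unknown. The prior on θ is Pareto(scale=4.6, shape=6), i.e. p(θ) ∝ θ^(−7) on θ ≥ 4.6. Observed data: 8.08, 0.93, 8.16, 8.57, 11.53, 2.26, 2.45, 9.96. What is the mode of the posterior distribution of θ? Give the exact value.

θ̂_MAP = 11.53

The Uniform(0, θ) likelihood is θ^(−n) for θ ≥ max(xᵢ), zero otherwise. Here max(xᵢ) = 11.53.
Posterior ∝ θ^(−7) · θ^(−8) = θ^(−15) on θ ≥ max(4.6, 11.53) = 11.53.
This density is strictly decreasing in θ, so the posterior mode lies at the lower boundary of the support.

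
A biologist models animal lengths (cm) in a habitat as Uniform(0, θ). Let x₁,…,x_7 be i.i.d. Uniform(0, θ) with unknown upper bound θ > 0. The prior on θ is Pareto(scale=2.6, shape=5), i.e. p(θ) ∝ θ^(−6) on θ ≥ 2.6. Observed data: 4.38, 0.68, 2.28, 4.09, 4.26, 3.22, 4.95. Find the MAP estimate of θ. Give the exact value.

θ̂_MAP = 4.95

The Uniform(0, θ) likelihood is θ^(−n) for θ ≥ max(xᵢ), zero otherwise. Here max(xᵢ) = 4.95.
Posterior ∝ θ^(−6) · θ^(−7) = θ^(−13) on θ ≥ max(2.6, 4.95) = 4.95.
This density is strictly decreasing in θ, so the posterior mode lies at the lower boundary of the support.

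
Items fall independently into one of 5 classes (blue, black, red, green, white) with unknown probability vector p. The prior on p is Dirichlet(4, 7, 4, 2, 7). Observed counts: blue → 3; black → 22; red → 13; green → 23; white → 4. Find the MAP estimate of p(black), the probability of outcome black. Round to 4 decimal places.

MAP estimate of p(black) = 0.3333

The posterior is Dirichlet(αᵢ + nᵢ) = Dirichlet(7, 29, 17, 25, 11).
For a Dirichlet(a₁,…,a_K) with all aᵢ > 1, the mode has j-th component (aⱼ − 1)/(Σaᵢ − K).
Here Σaᵢ = 89 and K = 5, so p(black) = (29 − 1)/(89 − 5) = 28/84 ≈ 0.3333.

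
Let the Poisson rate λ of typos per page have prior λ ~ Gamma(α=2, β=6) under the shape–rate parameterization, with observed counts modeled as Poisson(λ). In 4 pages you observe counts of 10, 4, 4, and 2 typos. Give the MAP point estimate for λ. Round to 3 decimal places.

Σxᵢ = 10+4+4+2 = 20, with n = 4.
Posterior ∝ λe^(−6λ) · λ^20e^(−4λ) = λ^21e^(−10λ), i.e. Gamma(shape=22, rate=10).
The mode of a Gamma(a, b) with a ≥ 1 (shape–rate) is (a−1)/b = 21/10 ≈ 2.100.

λ̂_MAP = 2.100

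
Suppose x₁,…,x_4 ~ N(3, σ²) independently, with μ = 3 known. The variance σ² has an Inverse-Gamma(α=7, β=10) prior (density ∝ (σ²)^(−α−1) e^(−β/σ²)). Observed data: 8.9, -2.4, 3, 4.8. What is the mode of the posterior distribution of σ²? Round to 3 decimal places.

σ̂²_MAP = 4.361

Sum of squared deviations about the known mean: SS = (8.9−3)² + (-2.4−3)² + (3−3)² + (4.8−3)² = 67.21.
The Normal likelihood contributes (σ²)^(−n/2) exp(−SS/(2σ²)), so the posterior is Inverse-Gamma(α + n/2, β + SS/2) = Inverse-Gamma(9, 43.605).
The mode of Inverse-Gamma(a, b) is b/(a+1) = 43.605/10 ≈ 4.361.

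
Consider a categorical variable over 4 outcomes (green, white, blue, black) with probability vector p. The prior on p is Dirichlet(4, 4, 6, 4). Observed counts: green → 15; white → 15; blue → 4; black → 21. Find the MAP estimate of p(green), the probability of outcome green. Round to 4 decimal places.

The posterior is Dirichlet(αᵢ + nᵢ) = Dirichlet(19, 19, 10, 25).
For a Dirichlet(a₁,…,a_K) with all aᵢ > 1, the mode has j-th component (aⱼ − 1)/(Σaᵢ − K).
Here Σaᵢ = 73 and K = 4, so p(green) = (19 − 1)/(73 − 4) = 18/69 ≈ 0.2609.

MAP estimate of p(green) = 0.2609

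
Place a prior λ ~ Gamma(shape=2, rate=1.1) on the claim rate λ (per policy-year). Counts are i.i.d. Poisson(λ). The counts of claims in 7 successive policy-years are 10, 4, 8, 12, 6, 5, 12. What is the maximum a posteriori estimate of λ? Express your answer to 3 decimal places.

Σxᵢ = 10+4+8+12+6+5+12 = 57, with n = 7.
Posterior ∝ λe^(−1.1λ) · λ^57e^(−7λ) = λ^58e^(−8.1λ), i.e. Gamma(shape=59, rate=8.1).
The mode of a Gamma(a, b) with a ≥ 1 (shape–rate) is (a−1)/b = 58/8.1 ≈ 7.160.

λ̂_MAP = 7.160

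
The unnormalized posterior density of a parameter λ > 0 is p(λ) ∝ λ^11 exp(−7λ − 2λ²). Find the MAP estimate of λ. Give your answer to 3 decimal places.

λ̂_MAP = 1.000

ℓ'(λ) = 11/λ − 7 − 4λ. Setting this to zero and multiplying by λ: 4λ² + 7λ − 11 = 0.
λ = (−7 + √(7² + 4·4·11)) / (2·4) = (−7 + √225) / 8 = (−7 + 15)/8 = 1.
ℓ''(λ) = −11/λ² − 4 < 0, confirming a maximum.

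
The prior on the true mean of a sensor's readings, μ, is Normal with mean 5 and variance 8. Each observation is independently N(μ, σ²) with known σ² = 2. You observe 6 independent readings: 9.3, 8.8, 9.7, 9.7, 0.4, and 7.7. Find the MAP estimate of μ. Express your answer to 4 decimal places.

n = 6; x̄ = (9.3 + 8.8 + 9.7 + 9.7 + 0.4 + 7.7)/6 = 45.6/6 = 7.6.
For a Normal prior and Normal likelihood with known variance, the posterior is Normal; its mode equals its mean, the precision-weighted average.
Prior precision 1/σ₀² = 1/8 = 0.125; data precision n/σ² = 6/2 = 3.
μ̂ = (0.125·5 + 3·7.6) / (0.125 + 3) = 23.425/3.125 = 7.4960.

μ̂_MAP = 7.4960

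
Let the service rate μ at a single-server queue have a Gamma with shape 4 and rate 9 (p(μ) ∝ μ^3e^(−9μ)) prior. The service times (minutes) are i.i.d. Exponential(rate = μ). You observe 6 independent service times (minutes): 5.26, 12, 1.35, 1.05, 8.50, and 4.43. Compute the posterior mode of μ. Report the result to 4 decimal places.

The Exponential(rate=μ) likelihood is ∝ μ^n e^(−μΣtᵢ). Here n = 6 and Σtᵢ = 5.26 + 12 + 1.35 + 1.05 + 8.50 + 4.43 = 32.59.
Posterior ∝ μ^3e^(−9μ) · μ^6e^(−32.59μ) = μ^9e^(−41.59μ), i.e. Gamma(10, 41.59).
Mode = (a−1)/b = 9/41.59 ≈ 0.2164.

μ̂_MAP = 0.2164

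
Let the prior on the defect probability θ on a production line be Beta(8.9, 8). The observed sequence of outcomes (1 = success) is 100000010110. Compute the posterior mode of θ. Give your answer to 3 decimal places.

θ̂_MAP = 0.442

Prior: Beta(8.9, 8).
Data: 4 successes in 12 trials (from the sequence). The binomial likelihood contributes θ^4(1−θ)^8, so the posterior is Beta(8.9+4, 8+8) = Beta(12.9, 16).
For Beta(a, b) with a, b > 1 the mode is (a−1)/(a+b−2) = 11.9/26.9 ≈ 0.442.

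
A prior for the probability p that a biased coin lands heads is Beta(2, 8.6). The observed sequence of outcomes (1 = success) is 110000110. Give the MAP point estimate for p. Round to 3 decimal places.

Prior: Beta(2, 8.6).
Data: 4 successes in 9 trials (from the sequence). The binomial likelihood contributes p^4(1−p)^5, so the posterior is Beta(2+4, 8.6+5) = Beta(6, 13.6).
For Beta(a, b) with a, b > 1 the mode is (a−1)/(a+b−2) = 5/17.6 ≈ 0.284.

p̂_MAP = 0.284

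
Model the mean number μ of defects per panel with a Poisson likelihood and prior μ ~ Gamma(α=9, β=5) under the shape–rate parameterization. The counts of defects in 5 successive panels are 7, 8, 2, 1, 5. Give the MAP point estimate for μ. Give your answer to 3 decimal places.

Σxᵢ = 7+8+2+1+5 = 23, with n = 5.
Posterior ∝ μ^8e^(−5μ) · μ^23e^(−5μ) = μ^31e^(−10μ), i.e. Gamma(shape=32, rate=10).
The mode of a Gamma(a, b) with a ≥ 1 (shape–rate) is (a−1)/b = 31/10 ≈ 3.100.

μ̂_MAP = 3.100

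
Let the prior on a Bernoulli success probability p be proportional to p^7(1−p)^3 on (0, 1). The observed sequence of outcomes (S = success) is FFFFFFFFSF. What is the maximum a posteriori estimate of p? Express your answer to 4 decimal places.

The prior density ∝ p^7(1−p)^3 is the kernel of Beta(8, 4).
Data: 1 success in 10 trials (from the sequence). The binomial likelihood contributes p(1−p)^9, so the posterior is Beta(8+1, 4+9) = Beta(9, 13).
For Beta(a, b) with a, b > 1 the mode is (a−1)/(a+b−2) = 8/20 ≈ 0.4000.

p̂_MAP = 0.4000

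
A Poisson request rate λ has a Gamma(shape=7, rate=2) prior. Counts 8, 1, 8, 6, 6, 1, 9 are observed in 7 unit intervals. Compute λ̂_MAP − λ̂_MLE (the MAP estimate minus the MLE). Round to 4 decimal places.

MAP − MLE = -0.5714

Σxᵢ = 39. Posterior is Gamma(46, 9); MAP = (46−1)/9 = 45/9 ≈ 5.00000.
MLE = x̄ = 39/7 ≈ 5.57143.
Difference = 45/9 − 39/7 = -4/7 ≈ -0.5714.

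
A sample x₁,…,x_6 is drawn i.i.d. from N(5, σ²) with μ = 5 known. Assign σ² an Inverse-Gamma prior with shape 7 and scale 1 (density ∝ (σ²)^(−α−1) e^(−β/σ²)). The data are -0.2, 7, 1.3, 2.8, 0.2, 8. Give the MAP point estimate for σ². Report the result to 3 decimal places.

Sum of squared deviations about the known mean: SS = (-0.2−5)² + (7−5)² + (1.3−5)² + (2.8−5)² + (0.2−5)² + (8−5)² = 81.61.
The Normal likelihood contributes (σ²)^(−n/2) exp(−SS/(2σ²)), so the posterior is Inverse-Gamma(α + n/2, β + SS/2) = Inverse-Gamma(10, 41.805).
The mode of Inverse-Gamma(a, b) is b/(a+1) = 41.805/11 ≈ 3.800.

σ̂²_MAP = 3.800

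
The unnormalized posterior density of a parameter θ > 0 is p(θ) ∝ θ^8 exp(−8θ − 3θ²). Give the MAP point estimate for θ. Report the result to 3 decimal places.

ℓ'(θ) = 8/θ − 8 − 6θ. Setting this to zero and multiplying by θ: 6θ² + 8θ − 8 = 0.
θ = (−8 + √(8² + 4·6·8)) / (2·6) = (−8 + √256) / 12 = (−8 + 16)/12 = 2/3.
ℓ''(θ) = −8/θ² − 6 < 0, confirming a maximum.

θ̂_MAP = 0.667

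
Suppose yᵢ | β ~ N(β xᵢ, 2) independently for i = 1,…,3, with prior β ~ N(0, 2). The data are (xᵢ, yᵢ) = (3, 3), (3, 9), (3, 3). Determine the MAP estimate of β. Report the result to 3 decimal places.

log p(β | y) = −Σ(yᵢ − βxᵢ)²/(2·2) − β²/(2·2) + const.
Setting the derivative to zero: Σxᵢ(yᵢ − βxᵢ)/2 − β/2 = 0, so β = Σxᵢyᵢ / (Σxᵢ² + σ²/τ²).
Σxᵢyᵢ = 3·3 + 3·9 + 3·3 = 45; Σxᵢ² = 27; σ²/τ² = 1.
β̂_MAP = 45 / (27 + 1) = 45/28 ≈ 1.607.

β̂_MAP = 1.607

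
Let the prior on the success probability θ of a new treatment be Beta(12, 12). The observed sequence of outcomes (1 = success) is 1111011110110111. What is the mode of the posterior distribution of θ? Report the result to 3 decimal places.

Prior: Beta(12, 12).
Data: 13 successes in 16 trials (from the sequence). The binomial likelihood contributes θ^13(1−θ)^3, so the posterior is Beta(12+13, 12+3) = Beta(25, 15).
For Beta(a, b) with a, b > 1 the mode is (a−1)/(a+b−2) = 24/38 ≈ 0.632.

θ̂_MAP = 0.632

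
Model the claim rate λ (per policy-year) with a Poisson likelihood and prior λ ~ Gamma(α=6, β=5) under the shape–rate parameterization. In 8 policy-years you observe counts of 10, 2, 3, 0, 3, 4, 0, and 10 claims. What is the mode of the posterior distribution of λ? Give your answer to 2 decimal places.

Σxᵢ = 10+2+3+0+3+4+0+10 = 32, with n = 8.
Posterior ∝ λ^5e^(−5λ) · λ^32e^(−8λ) = λ^37e^(−13λ), i.e. Gamma(shape=38, rate=13).
The mode of a Gamma(a, b) with a ≥ 1 (shape–rate) is (a−1)/b = 37/13 ≈ 2.85.

λ̂_MAP = 2.85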